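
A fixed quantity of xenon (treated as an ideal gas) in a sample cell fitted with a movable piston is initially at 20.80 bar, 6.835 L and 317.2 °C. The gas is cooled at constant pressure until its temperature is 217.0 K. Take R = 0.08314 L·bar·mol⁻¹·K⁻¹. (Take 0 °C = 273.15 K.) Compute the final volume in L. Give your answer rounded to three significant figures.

V₂ ≈ 2.51 L

Convert: T₁ = 590.3 K.
Isobaric, so V/T is constant: P₂ = P₁; V₂ = V₁·(T₂/T₁) = 2.512 L.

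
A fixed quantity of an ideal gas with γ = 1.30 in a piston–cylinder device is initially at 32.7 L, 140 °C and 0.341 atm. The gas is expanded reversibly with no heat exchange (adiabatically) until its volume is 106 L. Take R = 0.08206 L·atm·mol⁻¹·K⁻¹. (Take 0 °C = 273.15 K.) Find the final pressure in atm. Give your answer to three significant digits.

P₂ ≈ 0.0739 atm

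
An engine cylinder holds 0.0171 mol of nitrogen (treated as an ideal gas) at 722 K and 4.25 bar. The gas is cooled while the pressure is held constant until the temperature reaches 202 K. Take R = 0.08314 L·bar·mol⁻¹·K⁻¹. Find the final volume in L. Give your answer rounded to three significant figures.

From PV = nRT: V₁ = nRT₁/P₁ = 0.2415 L.
Isobaric, so V/T is constant: P₂ = P₁; V₂ = V₁·(T₂/T₁) = 0.06757 L.

V₂ ≈ 0.0676 L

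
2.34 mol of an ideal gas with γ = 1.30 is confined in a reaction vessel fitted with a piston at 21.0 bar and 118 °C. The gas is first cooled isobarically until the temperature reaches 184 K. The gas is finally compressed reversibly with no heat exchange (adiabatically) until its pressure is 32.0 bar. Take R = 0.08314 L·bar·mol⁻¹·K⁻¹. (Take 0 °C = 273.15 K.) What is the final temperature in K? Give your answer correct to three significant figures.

T₃ ≈ 203 K

Convert: T₁ = 391.1 K.
From PV = nRT: V₁ = nRT₁/P₁ = 3.624 L.
P constant ⇒ V ∝ T: P₂ = P₁; V₂ = V₁·(T₂/T₁) = 1.705 L.
Reversible adiabatic, γ = 1.30: T₃ = T₂·(P₃/P₂)^((γ−1)/γ) = 202.8 K; V₃ = V₂·(P₂/P₃)^(1/γ) = 1.233 L.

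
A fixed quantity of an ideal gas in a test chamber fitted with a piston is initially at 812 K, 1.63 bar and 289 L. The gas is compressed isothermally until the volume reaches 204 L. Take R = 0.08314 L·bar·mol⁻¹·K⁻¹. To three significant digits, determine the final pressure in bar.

T constant ⇒ Boyle's law P V = const: T₂ = T₁; P₂ = P₁·(V₁/V₂) = 2.309 bar.

P₂ ≈ 2.31 bar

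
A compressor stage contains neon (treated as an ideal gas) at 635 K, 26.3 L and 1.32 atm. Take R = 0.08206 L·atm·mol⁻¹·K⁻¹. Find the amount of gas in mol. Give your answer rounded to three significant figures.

PV = nRT ⇒ n = PV/(RT) = (1.32 × 26.3) / (0.08206 × 635)

n ≈ 0.666 mol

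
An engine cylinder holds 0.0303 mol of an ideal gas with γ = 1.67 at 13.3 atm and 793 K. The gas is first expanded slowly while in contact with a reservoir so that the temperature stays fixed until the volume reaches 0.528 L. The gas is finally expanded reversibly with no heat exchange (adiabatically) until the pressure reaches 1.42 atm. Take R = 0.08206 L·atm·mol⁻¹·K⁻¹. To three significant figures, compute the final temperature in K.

T₃ ≈ 538 K

From PV = nRT: V₁ = nRT₁/P₁ = 0.1483 L.
T constant ⇒ Boyle's law P V = const: T₂ = T₁; P₂ = P₁·(V₁/V₂) = 3.734 atm.
Adiabatic (γ = 1.67), T V^(γ−1) and P V^γ constant: T₃ = T₂·(P₃/P₂)^((γ−1)/γ) = 538.0 K; V₃ = V₂·(P₂/P₃)^(1/γ) = 0.9421 L.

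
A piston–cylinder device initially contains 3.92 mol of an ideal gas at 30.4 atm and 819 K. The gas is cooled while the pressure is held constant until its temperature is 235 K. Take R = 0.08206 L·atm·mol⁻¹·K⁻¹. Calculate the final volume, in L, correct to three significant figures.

From PV = nRT: V₁ = nRT₁/P₁ = 8.666 L.
P constant ⇒ V ∝ T: P₂ = P₁; V₂ = V₁·(T₂/T₁) = 2.487 L.

V₂ ≈ 2.49 L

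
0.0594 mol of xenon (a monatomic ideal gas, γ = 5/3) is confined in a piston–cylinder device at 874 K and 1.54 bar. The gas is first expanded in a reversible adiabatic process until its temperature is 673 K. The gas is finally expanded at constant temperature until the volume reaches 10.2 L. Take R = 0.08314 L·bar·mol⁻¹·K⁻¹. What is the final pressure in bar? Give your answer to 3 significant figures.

P₃ ≈ 0.326 bar

From PV = nRT: V₁ = nRT₁/P₁ = 2.803 L.
Reversible adiabatic, γ = 5/3: P₂ = P₁·(T₂/T₁)^(γ/(γ−1)) = 0.8013 bar; V₂ = V₁·(T₁/T₂)^(1/(γ−1)) = 4.148 L.
Isothermal, so P V is constant: T₃ = T₂; P₃ = P₂·(V₂/V₃) = 0.3258 bar.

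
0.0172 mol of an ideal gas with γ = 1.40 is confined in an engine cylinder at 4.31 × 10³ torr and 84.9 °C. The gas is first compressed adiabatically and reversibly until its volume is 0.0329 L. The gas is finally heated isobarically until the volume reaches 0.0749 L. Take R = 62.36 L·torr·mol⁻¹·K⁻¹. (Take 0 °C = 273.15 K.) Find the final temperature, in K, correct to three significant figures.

T₃ ≈ 1.21e+03 K

Convert: T₁ = 358.0 K.
From PV = nRT: V₁ = nRT₁/P₁ = 0.08910 L.
Reversible adiabatic, γ = 1.40: T₂ = T₁·(V₁/V₂)^(γ−1) = 533.4 K; P₂ = P₁·(V₁/V₂)^γ = 1.739e+04 torr.
P constant ⇒ V ∝ T: P₃ = P₂; T₃ = T₂·(V₃/V₂) = 1214 K.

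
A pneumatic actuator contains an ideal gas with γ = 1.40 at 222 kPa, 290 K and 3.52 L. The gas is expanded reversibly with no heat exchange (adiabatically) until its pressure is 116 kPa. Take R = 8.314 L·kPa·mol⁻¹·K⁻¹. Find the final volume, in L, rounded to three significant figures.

Reversible adiabatic, γ = 1.40: T₂ = T₁·(P₂/P₁)^((γ−1)/γ) = 240.9 K; V₂ = V₁·(P₁/P₂)^(1/γ) = 5.596 L.

V₂ ≈ 5.60 L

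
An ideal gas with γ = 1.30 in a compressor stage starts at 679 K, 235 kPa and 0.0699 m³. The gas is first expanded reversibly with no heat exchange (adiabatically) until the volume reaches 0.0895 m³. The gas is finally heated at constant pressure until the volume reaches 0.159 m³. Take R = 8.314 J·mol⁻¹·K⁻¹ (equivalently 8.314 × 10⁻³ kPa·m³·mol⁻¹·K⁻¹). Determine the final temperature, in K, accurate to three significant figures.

T₃ ≈ 1.12e+03 K

Adiabatic (γ = 1.30), T V^(γ−1) and P V^γ constant: T₂ = T₁·(V₁/V₂)^(γ−1) = 630.5 K; P₂ = P₁·(V₁/V₂)^γ = 170.4 kPa.
Isobaric, so V/T is constant: P₃ = P₂; T₃ = T₂·(V₃/V₂) = 1120 K.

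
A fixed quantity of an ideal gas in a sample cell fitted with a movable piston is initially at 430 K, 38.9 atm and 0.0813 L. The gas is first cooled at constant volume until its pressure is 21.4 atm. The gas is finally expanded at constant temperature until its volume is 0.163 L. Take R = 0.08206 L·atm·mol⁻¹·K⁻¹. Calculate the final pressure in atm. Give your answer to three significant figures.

P₃ ≈ 10.7 atm

Isochoric, so P/T is constant: V₂ = V₁; T₂ = T₁·(P₂/P₁) = 236.6 K.
Isothermal, so P V is constant: T₃ = T₂; P₃ = P₂·(V₂/V₃) = 10.67 atm.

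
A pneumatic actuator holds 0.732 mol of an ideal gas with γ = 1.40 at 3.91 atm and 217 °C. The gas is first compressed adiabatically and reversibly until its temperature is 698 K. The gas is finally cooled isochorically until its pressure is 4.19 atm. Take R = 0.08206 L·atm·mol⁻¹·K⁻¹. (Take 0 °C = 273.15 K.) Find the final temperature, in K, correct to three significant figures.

Convert: T₁ = 490.1 K.
From PV = nRT: V₁ = nRT₁/P₁ = 7.530 L.
Reversible adiabatic, γ = 1.40: P₂ = P₁·(T₂/T₁)^(γ/(γ−1)) = 13.47 atm; V₂ = V₁·(T₁/T₂)^(1/(γ−1)) = 3.112 L.
V constant ⇒ P ∝ T: V₃ = V₂; T₃ = T₂·(P₃/P₂) = 217.0 K.

T₃ ≈ 217 K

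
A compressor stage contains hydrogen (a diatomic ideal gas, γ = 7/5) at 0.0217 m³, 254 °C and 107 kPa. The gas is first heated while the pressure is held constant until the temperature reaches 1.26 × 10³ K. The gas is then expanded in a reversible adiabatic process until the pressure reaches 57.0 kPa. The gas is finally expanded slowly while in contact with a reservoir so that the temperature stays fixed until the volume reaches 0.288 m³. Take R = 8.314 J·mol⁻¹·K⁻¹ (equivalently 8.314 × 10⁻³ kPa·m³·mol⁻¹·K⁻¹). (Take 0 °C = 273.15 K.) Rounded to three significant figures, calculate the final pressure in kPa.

Convert: T₁ = 527.1 K.
Isobaric, so V/T is constant: P₂ = P₁; V₂ = V₁·(T₂/T₁) = 0.05187 m³.
Reversible adiabatic, γ = 7/5: T₃ = T₂·(P₃/P₂)^((γ−1)/γ) = 1053 K; V₃ = V₂·(P₂/P₃)^(1/γ) = 0.08133 m³.
Isothermal, so P V is constant: T₄ = T₃; P₄ = P₃·(V₃/V₄) = 16.10 kPa.

P₄ ≈ 16.1 kPa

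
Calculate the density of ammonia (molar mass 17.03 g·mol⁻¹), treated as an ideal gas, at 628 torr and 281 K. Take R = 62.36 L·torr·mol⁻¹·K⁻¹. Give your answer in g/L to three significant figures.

ρ = PM/(RT) = (628 × 17.03) / (62.36 × 281.0)

ρ ≈ 0.610 g/L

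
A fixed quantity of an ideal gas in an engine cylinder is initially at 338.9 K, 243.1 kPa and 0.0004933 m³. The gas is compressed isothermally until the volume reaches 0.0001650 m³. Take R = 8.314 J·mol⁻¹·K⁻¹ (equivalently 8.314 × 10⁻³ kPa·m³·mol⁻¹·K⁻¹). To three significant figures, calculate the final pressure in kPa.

Isothermal, so P V is constant: T₂ = T₁; P₂ = P₁·(V₁/V₂) = 726.8 kPa.

P₂ ≈ 727 kPa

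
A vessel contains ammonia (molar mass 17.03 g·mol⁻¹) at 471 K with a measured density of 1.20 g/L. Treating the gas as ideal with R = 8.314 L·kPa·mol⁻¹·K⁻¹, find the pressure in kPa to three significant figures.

P ≈ 276 kPa

ρ = PM/(RT) ⇒ P = ρRT/M = (1.20 × 8.314 × 471.0) / 17.03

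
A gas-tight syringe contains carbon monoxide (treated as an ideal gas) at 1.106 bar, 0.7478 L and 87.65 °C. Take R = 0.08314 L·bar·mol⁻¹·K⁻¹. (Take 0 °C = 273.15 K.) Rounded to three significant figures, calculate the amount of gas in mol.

Convert: T = 360.80 K.
PV = nRT ⇒ n = PV/(RT) = (1.106 × 0.7478) / (0.08314 × 360.80)

n ≈ 0.0276 mol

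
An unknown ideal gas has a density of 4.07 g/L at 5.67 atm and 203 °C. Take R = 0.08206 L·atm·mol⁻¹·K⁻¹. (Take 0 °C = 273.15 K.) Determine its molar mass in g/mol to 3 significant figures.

M ≈ 28.0 g/mol

ρ = PM/(RT) ⇒ M = ρRT/P = (4.07 × 0.08206 × 476.1) / 5.67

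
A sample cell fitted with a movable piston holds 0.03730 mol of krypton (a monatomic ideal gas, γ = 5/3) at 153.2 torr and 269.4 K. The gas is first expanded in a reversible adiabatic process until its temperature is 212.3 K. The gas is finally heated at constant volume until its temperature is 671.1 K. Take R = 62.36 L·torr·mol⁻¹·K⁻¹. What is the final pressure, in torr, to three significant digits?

P₃ ≈ 267 torr

From PV = nRT: V₁ = nRT₁/P₁ = 4.090 L.
Adiabatic (γ = 5/3), T V^(γ−1) and P V^γ constant: P₂ = P₁·(T₂/T₁)^(γ/(γ−1)) = 84.46 torr; V₂ = V₁·(T₁/T₂)^(1/(γ−1)) = 5.847 L.
V constant ⇒ P ∝ T: V₃ = V₂; P₃ = P₂·(T₃/T₂) = 267.0 torr.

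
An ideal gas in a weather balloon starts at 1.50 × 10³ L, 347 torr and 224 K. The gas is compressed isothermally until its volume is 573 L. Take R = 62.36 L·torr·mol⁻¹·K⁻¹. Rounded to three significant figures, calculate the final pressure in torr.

P₂ ≈ 908 torr

Isothermal, so P V is constant: T₂ = T₁; P₂ = P₁·(V₁/V₂) = 908.4 torr.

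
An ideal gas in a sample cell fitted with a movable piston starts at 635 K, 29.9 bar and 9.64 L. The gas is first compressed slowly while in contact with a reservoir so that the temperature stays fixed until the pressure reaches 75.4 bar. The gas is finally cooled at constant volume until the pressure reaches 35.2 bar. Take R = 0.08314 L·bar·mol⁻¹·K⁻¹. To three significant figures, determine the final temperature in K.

T₃ ≈ 296 K

Isothermal, so P V is constant: T₂ = T₁; V₂ = V₁·(P₁/P₂) = 3.823 L.
V constant ⇒ P ∝ T: V₃ = V₂; T₃ = T₂·(P₃/P₂) = 296.4 K.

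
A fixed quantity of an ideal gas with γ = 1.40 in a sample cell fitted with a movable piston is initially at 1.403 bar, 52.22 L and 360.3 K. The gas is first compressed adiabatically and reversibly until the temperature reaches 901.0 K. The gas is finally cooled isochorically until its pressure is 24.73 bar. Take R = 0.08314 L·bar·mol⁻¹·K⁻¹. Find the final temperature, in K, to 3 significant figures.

Reversible adiabatic, γ = 1.40: P₂ = P₁·(T₂/T₁)^(γ/(γ−1)) = 34.70 bar; V₂ = V₁·(T₁/T₂)^(1/(γ−1)) = 5.281 L.
V constant ⇒ P ∝ T: V₃ = V₂; T₃ = T₂·(P₃/P₂) = 642.2 K.

T₃ ≈ 642 K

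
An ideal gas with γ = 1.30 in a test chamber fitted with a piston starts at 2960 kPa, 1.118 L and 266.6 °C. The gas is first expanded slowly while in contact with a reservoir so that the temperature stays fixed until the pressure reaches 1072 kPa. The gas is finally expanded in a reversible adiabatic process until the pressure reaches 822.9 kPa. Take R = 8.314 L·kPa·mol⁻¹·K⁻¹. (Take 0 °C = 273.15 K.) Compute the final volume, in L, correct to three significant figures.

V₃ ≈ 3.78 L

Convert: T₁ = 539.8 K.
Isothermal, so P V is constant: T₂ = T₁; V₂ = V₁·(P₁/P₂) = 3.087 L.
Reversible adiabatic, γ = 1.30: T₃ = T₂·(P₃/P₂)^((γ−1)/γ) = 507.8 K; V₃ = V₂·(P₂/P₃)^(1/γ) = 3.783 L.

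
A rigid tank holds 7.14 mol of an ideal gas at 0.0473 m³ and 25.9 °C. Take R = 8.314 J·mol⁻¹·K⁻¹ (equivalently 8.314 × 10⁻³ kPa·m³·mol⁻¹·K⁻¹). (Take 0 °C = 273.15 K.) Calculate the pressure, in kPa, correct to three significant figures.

P ≈ 375 kPa

Convert: T = 299.05 K.
PV = nRT ⇒ P = nRT/V = (7.14 × 8.314 × 10⁻³ × 299.05) / 0.0473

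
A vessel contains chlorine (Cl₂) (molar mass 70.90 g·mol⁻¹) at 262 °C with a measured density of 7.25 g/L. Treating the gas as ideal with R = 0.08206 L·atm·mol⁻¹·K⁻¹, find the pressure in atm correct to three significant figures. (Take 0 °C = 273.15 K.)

ρ = PM/(RT) ⇒ P = ρRT/M = (7.25 × 0.08206 × 535.1) / 70.90

P ≈ 4.49 atm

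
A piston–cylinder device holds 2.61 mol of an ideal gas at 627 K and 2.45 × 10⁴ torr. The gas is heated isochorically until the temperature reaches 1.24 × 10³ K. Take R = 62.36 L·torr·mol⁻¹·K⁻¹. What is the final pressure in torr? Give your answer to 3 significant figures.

P₂ ≈ 4.85e+04 torr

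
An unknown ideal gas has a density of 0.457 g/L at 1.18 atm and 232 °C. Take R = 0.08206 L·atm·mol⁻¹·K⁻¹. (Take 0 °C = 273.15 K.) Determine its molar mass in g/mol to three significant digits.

M ≈ 16.1 g/mol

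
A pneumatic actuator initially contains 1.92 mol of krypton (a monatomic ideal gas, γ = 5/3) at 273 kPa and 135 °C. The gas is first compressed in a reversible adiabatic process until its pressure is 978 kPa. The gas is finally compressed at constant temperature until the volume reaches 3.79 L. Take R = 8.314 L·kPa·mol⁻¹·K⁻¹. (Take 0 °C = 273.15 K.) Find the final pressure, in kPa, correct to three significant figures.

Convert: T₁ = 408.1 K.
From PV = nRT: V₁ = nRT₁/P₁ = 23.87 L.
Adiabatic (γ = 5/3), T V^(γ−1) and P V^γ constant: T₂ = T₁·(P₂/P₁)^((γ−1)/γ) = 680.0 K; V₂ = V₁·(P₁/P₂)^(1/γ) = 11.10 L.
T constant ⇒ Boyle's law P V = const: T₃ = T₂; P₃ = P₂·(V₂/V₃) = 2864 kPa.

P₃ ≈ 2.86e+03 kPa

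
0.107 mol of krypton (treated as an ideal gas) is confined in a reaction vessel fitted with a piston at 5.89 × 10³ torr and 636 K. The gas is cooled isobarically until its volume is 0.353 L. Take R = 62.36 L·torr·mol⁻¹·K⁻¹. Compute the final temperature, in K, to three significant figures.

From PV = nRT: V₁ = nRT₁/P₁ = 0.7205 L.
P constant ⇒ V ∝ T: P₂ = P₁; T₂ = T₁·(V₂/V₁) = 311.6 K.

T₂ ≈ 312 K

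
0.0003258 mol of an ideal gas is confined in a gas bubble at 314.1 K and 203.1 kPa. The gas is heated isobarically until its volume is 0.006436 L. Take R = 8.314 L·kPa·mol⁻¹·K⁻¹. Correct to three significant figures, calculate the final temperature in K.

T₂ ≈ 483 K

From PV = nRT: V₁ = nRT₁/P₁ = 0.004189 L.
Isobaric, so V/T is constant: P₂ = P₁; T₂ = T₁·(V₂/V₁) = 482.6 K.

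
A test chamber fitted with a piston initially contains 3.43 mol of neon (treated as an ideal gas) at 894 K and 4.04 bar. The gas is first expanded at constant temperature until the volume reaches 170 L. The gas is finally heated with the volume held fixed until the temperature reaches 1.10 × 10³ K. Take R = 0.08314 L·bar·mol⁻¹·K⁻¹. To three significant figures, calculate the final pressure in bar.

From PV = nRT: V₁ = nRT₁/P₁ = 63.10 L.
T constant ⇒ Boyle's law P V = const: T₂ = T₁; P₂ = P₁·(V₁/V₂) = 1.500 bar.
V constant ⇒ P ∝ T: V₃ = V₂; P₃ = P₂·(T₃/T₂) = 1.845 bar.

P₃ ≈ 1.85 bar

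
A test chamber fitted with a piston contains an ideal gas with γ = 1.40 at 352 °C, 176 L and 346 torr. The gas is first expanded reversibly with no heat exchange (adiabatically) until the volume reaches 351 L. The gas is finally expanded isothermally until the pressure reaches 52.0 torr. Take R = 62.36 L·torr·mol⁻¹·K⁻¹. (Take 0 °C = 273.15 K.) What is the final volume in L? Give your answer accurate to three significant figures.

Convert: T₁ = 625.1 K.
Adiabatic (γ = 1.40), T V^(γ−1) and P V^γ constant: T₂ = T₁·(V₁/V₂)^(γ−1) = 474.3 K; P₂ = P₁·(V₁/V₂)^γ = 131.6 torr.
Isothermal, so P V is constant: T₃ = T₂; V₃ = V₂·(P₂/P₃) = 888.5 L.

V₃ ≈ 889 L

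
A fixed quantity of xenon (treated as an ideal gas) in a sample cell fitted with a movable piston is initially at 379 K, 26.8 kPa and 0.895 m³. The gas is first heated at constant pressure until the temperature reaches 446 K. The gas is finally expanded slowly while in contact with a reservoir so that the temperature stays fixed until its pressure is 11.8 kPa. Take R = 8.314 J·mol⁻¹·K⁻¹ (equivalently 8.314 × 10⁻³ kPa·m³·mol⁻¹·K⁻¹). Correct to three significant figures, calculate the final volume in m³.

V₃ ≈ 2.39 m³

P constant ⇒ V ∝ T: P₂ = P₁; V₂ = V₁·(T₂/T₁) = 1.053 m³.
Isothermal, so P V is constant: T₃ = T₂; V₃ = V₂·(P₂/P₃) = 2.392 m³.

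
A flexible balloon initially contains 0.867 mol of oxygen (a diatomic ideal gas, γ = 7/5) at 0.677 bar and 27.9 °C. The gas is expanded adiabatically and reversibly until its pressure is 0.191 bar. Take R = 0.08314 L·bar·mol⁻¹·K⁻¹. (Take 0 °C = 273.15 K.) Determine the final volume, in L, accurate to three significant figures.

Convert: T₁ = 301.0 K.
From PV = nRT: V₁ = nRT₁/P₁ = 32.05 L.
Reversible adiabatic, γ = 7/5: T₂ = T₁·(P₂/P₁)^((γ−1)/γ) = 209.7 K; V₂ = V₁·(P₁/P₂)^(1/γ) = 79.14 L.

V₂ ≈ 79.1 L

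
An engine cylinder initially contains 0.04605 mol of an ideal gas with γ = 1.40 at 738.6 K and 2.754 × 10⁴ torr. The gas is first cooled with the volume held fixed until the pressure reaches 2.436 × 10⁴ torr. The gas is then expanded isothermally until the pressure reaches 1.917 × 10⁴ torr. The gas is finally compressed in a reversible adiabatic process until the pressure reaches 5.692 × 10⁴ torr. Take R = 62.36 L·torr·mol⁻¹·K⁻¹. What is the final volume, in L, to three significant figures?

V₄ ≈ 0.0450 L

From PV = nRT: V₁ = nRT₁/P₁ = 0.07702 L.
V constant ⇒ P ∝ T: V₂ = V₁; T₂ = T₁·(P₂/P₁) = 653.3 K.
Isothermal, so P V is constant: T₃ = T₂; V₃ = V₂·(P₂/P₃) = 0.09787 L.
Reversible adiabatic, γ = 1.40: T₄ = T₃·(P₄/P₃)^((γ−1)/γ) = 891.6 K; V₄ = V₃·(P₃/P₄)^(1/γ) = 0.04498 L.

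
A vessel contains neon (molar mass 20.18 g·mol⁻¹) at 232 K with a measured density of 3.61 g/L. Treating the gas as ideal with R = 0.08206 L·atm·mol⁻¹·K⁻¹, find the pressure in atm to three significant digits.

ρ = PM/(RT) ⇒ P = ρRT/M = (3.61 × 0.08206 × 232.0) / 20.18

P ≈ 3.41 atm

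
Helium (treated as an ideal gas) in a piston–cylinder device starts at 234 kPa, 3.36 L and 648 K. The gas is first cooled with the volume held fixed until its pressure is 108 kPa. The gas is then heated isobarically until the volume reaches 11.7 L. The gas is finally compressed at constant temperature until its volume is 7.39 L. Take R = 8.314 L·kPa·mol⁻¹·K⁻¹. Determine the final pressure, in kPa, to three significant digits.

P₄ ≈ 171 kPa

Isochoric, so P/T is constant: V₂ = V₁; T₂ = T₁·(P₂/P₁) = 299.1 K.
P constant ⇒ V ∝ T: P₃ = P₂; T₃ = T₂·(V₃/V₂) = 1041 K.
T constant ⇒ Boyle's law P V = const: T₄ = T₃; P₄ = P₃·(V₃/V₄) = 171.0 kPa.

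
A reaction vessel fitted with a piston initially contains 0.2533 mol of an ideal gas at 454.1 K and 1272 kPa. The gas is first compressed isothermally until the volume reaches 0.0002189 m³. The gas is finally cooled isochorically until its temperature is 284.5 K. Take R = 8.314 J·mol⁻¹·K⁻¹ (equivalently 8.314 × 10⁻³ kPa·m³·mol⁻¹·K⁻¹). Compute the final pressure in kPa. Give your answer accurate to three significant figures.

From PV = nRT: V₁ = nRT₁/P₁ = 0.0007518 m³.
T constant ⇒ Boyle's law P V = const: T₂ = T₁; P₂ = P₁·(V₁/V₂) = 4369 kPa.
V constant ⇒ P ∝ T: V₃ = V₂; P₃ = P₂·(T₃/T₂) = 2737 kPa.

P₃ ≈ 2.74e+03 kPa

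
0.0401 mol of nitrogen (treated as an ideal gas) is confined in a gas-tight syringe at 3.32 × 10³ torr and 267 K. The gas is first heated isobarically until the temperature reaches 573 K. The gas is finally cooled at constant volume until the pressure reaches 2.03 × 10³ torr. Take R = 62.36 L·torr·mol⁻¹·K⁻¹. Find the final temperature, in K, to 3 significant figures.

From PV = nRT: V₁ = nRT₁/P₁ = 0.2011 L.
Isobaric, so V/T is constant: P₂ = P₁; V₂ = V₁·(T₂/T₁) = 0.4316 L.
V constant ⇒ P ∝ T: V₃ = V₂; T₃ = T₂·(P₃/P₂) = 350.4 K.

T₃ ≈ 350 K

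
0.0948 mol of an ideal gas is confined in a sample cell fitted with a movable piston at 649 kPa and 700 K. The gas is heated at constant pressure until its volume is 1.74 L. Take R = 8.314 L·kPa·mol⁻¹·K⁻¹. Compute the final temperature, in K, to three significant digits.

From PV = nRT: V₁ = nRT₁/P₁ = 0.8501 L.
P constant ⇒ V ∝ T: P₂ = P₁; T₂ = T₁·(V₂/V₁) = 1433 K.

T₂ ≈ 1.43e+03 K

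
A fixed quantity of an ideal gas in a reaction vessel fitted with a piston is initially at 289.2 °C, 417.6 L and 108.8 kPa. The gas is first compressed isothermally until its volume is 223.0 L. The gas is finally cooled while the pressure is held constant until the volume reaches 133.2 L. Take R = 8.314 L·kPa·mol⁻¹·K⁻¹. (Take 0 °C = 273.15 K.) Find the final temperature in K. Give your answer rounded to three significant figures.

T₃ ≈ 336 K

Convert: T₁ = 562.3 K.
Isothermal, so P V is constant: T₂ = T₁; P₂ = P₁·(V₁/V₂) = 203.7 kPa.
P constant ⇒ V ∝ T: P₃ = P₂; T₃ = T₂·(V₃/V₂) = 335.9 K.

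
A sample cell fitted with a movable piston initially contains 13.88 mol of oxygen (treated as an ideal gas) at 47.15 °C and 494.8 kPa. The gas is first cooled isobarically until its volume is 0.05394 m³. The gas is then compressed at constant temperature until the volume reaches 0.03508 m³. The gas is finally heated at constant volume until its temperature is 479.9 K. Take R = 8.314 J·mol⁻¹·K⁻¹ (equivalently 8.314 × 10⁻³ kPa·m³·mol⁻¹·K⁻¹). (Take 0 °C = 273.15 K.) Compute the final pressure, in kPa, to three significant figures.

Convert: T₁ = 320.3 K.
From PV = nRT: V₁ = nRT₁/P₁ = 0.07470 m³.
P constant ⇒ V ∝ T: P₂ = P₁; T₂ = T₁·(V₂/V₁) = 231.3 K.
Isothermal, so P V is constant: T₃ = T₂; P₃ = P₂·(V₂/V₃) = 760.8 kPa.
Isochoric, so P/T is constant: V₄ = V₃; P₄ = P₃·(T₄/T₃) = 1579 kPa.

P₄ ≈ 1.58e+03 kPa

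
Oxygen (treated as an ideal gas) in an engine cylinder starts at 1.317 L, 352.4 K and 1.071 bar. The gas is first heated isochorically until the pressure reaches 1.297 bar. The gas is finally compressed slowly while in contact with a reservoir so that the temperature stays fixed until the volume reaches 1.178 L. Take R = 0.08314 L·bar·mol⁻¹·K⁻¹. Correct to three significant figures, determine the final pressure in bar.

V constant ⇒ P ∝ T: V₂ = V₁; T₂ = T₁·(P₂/P₁) = 426.8 K.
Isothermal, so P V is constant: T₃ = T₂; P₃ = P₂·(V₂/V₃) = 1.450 bar.

P₃ ≈ 1.45 bar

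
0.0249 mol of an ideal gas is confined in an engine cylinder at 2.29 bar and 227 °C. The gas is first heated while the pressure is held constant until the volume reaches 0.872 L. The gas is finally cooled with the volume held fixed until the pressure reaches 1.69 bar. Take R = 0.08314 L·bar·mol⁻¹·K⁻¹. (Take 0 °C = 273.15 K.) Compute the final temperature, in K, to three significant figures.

T₃ ≈ 712 K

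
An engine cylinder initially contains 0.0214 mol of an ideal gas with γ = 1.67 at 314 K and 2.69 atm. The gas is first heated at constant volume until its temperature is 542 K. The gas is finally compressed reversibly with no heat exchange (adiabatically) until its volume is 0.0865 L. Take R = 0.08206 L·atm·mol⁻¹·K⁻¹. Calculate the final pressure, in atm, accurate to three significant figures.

P₃ ≈ 19.6 atm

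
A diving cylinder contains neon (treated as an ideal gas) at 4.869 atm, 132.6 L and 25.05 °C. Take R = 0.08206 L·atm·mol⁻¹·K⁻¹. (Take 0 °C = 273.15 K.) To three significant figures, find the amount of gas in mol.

n ≈ 26.4 mol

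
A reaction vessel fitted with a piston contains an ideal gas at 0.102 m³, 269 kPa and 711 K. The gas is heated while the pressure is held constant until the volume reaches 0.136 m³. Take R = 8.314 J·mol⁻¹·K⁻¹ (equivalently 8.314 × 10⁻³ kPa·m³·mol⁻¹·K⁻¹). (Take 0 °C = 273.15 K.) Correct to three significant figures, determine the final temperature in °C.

P constant ⇒ V ∝ T: P₂ = P₁; T₂ = T₁·(V₂/V₁) = 948.0 K.

T₂ ≈ 675 °C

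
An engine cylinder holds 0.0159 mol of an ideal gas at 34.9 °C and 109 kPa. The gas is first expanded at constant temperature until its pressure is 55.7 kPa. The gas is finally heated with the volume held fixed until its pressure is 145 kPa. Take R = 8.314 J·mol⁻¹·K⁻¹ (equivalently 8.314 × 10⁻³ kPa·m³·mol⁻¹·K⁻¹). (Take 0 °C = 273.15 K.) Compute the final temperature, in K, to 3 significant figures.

Convert: T₁ = 308.0 K.
From PV = nRT: V₁ = nRT₁/P₁ = 0.0003736 m³.
T constant ⇒ Boyle's law P V = const: T₂ = T₁; V₂ = V₁·(P₁/P₂) = 0.0007311 m³.
V constant ⇒ P ∝ T: V₃ = V₂; T₃ = T₂·(P₃/P₂) = 801.9 K.

T₃ ≈ 802 K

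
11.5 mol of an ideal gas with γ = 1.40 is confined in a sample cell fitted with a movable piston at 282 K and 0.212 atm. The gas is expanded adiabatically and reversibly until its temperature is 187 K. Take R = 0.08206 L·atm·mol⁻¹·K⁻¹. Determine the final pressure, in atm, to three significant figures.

P₂ ≈ 0.0503 atm

From PV = nRT: V₁ = nRT₁/P₁ = 1255 L.
Reversible adiabatic, γ = 1.40: P₂ = P₁·(T₂/T₁)^(γ/(γ−1)) = 0.05034 atm; V₂ = V₁·(T₁/T₂)^(1/(γ−1)) = 3506 L.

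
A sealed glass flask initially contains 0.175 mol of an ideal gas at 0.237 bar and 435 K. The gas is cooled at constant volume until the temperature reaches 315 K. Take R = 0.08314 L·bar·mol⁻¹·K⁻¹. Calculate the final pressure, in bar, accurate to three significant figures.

P₂ ≈ 0.172 bar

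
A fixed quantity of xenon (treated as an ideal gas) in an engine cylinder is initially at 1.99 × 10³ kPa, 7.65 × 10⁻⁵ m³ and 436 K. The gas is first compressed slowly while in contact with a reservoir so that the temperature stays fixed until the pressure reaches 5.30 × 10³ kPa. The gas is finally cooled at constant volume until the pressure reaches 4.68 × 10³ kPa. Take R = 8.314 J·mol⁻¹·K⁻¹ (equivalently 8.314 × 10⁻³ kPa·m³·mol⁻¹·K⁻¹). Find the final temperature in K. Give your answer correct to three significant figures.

T constant ⇒ Boyle's law P V = const: T₂ = T₁; V₂ = V₁·(P₁/P₂) = 2.872e-05 m³.
V constant ⇒ P ∝ T: V₃ = V₂; T₃ = T₂·(P₃/P₂) = 385.0 K.

T₃ ≈ 385 K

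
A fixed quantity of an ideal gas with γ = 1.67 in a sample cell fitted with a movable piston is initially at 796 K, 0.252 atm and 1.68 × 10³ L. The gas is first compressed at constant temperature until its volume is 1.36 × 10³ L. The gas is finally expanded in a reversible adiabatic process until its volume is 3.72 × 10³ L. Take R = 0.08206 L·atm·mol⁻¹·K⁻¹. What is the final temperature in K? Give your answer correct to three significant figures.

T₃ ≈ 406 K

Isothermal, so P V is constant: T₂ = T₁; P₂ = P₁·(V₁/V₂) = 0.3113 atm.
Adiabatic (γ = 1.67), T V^(γ−1) and P V^γ constant: T₃ = T₂·(V₂/V₃)^(γ−1) = 405.6 K; P₃ = P₂·(V₂/V₃)^γ = 0.05799 atm.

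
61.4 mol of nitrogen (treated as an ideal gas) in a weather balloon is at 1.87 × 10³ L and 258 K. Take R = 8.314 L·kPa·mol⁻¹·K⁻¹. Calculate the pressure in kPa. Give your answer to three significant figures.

P ≈ 70.4 kPa

PV = nRT ⇒ P = nRT/V = (61.4 × 8.314 × 258) / 1.87e+03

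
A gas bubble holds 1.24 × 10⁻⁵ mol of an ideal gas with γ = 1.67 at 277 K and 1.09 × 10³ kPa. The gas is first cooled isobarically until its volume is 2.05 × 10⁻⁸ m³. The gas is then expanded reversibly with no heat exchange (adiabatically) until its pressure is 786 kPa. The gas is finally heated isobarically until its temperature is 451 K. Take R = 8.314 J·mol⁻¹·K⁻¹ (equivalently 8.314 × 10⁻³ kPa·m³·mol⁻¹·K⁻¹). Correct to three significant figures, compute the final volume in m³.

V₄ ≈ 5.92e-08 m³

From PV = nRT: V₁ = nRT₁/P₁ = 2.620e-08 m³.
Isobaric, so V/T is constant: P₂ = P₁; T₂ = T₁·(V₂/V₁) = 216.7 K.
Reversible adiabatic, γ = 1.67: T₃ = T₂·(P₃/P₂)^((γ−1)/γ) = 190.1 K; V₃ = V₂·(P₂/P₃)^(1/γ) = 2.493e-08 m³.
P constant ⇒ V ∝ T: P₄ = P₃; V₄ = V₃·(T₄/T₃) = 5.915e-08 m³.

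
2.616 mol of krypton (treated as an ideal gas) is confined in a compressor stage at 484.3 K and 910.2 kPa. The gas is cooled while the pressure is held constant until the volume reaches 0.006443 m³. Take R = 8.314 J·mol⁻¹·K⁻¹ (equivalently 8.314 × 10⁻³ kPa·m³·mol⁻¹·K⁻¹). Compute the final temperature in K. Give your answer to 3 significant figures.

T₂ ≈ 270 K

From PV = nRT: V₁ = nRT₁/P₁ = 0.01157 m³.
P constant ⇒ V ∝ T: P₂ = P₁; T₂ = T₁·(V₂/V₁) = 269.6 K.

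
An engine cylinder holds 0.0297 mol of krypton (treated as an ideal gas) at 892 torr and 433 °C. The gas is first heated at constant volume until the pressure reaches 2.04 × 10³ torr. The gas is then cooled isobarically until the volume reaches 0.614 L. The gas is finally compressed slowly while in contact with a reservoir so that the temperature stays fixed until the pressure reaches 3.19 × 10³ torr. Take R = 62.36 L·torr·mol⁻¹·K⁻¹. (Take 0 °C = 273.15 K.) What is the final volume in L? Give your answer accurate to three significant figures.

Convert: T₁ = 706.1 K.
From PV = nRT: V₁ = nRT₁/P₁ = 1.466 L.
V constant ⇒ P ∝ T: V₂ = V₁; T₂ = T₁·(P₂/P₁) = 1615 K.
Isobaric, so V/T is constant: P₃ = P₂; T₃ = T₂·(V₃/V₂) = 676.3 K.
Isothermal, so P V is constant: T₄ = T₃; V₄ = V₃·(P₃/P₄) = 0.3927 L.

V₄ ≈ 0.393 L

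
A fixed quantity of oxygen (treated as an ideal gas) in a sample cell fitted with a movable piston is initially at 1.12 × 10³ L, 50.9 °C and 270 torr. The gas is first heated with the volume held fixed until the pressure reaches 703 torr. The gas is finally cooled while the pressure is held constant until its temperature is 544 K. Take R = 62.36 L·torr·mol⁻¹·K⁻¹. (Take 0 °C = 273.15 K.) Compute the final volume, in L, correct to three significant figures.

V₃ ≈ 722 L

Convert: T₁ = 324.0 K.
Isochoric, so P/T is constant: V₂ = V₁; T₂ = T₁·(P₂/P₁) = 843.7 K.
Isobaric, so V/T is constant: P₃ = P₂; V₃ = V₂·(T₃/T₂) = 722.1 L.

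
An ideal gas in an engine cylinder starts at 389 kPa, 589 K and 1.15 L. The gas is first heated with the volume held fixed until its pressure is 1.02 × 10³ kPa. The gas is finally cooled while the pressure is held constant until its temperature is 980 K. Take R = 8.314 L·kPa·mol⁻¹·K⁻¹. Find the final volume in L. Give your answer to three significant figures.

V₃ ≈ 0.730 L

Isochoric, so P/T is constant: V₂ = V₁; T₂ = T₁·(P₂/P₁) = 1544 K.
Isobaric, so V/T is constant: P₃ = P₂; V₃ = V₂·(T₃/T₂) = 0.7297 L.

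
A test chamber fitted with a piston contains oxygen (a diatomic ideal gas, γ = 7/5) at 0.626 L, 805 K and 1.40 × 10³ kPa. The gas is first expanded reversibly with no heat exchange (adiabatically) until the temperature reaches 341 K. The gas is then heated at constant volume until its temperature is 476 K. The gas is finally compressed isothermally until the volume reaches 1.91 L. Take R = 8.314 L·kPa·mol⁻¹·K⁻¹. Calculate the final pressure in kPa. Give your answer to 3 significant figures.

P₄ ≈ 271 kPa

Adiabatic (γ = 7/5), T V^(γ−1) and P V^γ constant: P₂ = P₁·(T₂/T₁)^(γ/(γ−1)) = 69.26 kPa; V₂ = V₁·(T₁/T₂)^(1/(γ−1)) = 5.360 L.
Isochoric, so P/T is constant: V₃ = V₂; P₃ = P₂·(T₃/T₂) = 96.68 kPa.
Isothermal, so P V is constant: T₄ = T₃; P₄ = P₃·(V₃/V₄) = 271.3 kPa.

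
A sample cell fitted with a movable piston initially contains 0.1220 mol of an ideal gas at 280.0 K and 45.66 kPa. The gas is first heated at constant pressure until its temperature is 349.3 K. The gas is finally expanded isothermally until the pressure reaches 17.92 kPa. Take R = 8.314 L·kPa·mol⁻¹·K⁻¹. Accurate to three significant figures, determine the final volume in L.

V₃ ≈ 19.8 L

From PV = nRT: V₁ = nRT₁/P₁ = 6.220 L.
Isobaric, so V/T is constant: P₂ = P₁; V₂ = V₁·(T₂/T₁) = 7.759 L.
T constant ⇒ Boyle's law P V = const: T₃ = T₂; V₃ = V₂·(P₂/P₃) = 19.77 L.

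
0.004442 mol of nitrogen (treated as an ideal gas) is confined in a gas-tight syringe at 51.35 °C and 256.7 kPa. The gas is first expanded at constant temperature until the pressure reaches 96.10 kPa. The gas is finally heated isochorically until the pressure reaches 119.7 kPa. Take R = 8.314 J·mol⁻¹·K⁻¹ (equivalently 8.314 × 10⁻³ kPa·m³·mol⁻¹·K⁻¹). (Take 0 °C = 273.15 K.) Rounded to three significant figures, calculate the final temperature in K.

T₃ ≈ 404 K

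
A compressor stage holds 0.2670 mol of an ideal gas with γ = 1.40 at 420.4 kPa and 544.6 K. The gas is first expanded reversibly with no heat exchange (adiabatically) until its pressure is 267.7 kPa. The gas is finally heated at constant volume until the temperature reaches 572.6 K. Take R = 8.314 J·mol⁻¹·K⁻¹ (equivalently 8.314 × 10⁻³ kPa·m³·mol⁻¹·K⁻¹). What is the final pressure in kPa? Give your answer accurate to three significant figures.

From PV = nRT: V₁ = nRT₁/P₁ = 0.002876 m³.
Adiabatic (γ = 1.40), T V^(γ−1) and P V^γ constant: T₂ = T₁·(P₂/P₁)^((γ−1)/γ) = 478.7 K; V₂ = V₁·(P₁/P₂)^(1/γ) = 0.003970 m³.
V constant ⇒ P ∝ T: V₃ = V₂; P₃ = P₂·(T₃/T₂) = 320.2 kPa.

P₃ ≈ 320 kPa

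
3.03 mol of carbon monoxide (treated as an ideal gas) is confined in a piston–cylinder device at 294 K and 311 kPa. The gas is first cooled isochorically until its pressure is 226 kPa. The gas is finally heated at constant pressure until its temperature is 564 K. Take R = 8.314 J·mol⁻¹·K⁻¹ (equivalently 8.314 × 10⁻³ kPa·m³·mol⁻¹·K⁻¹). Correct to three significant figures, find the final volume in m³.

V₃ ≈ 0.0629 m³

From PV = nRT: V₁ = nRT₁/P₁ = 0.02381 m³.
Isochoric, so P/T is constant: V₂ = V₁; T₂ = T₁·(P₂/P₁) = 213.6 K.
P constant ⇒ V ∝ T: P₃ = P₂; V₃ = V₂·(T₃/T₂) = 0.06287 m³.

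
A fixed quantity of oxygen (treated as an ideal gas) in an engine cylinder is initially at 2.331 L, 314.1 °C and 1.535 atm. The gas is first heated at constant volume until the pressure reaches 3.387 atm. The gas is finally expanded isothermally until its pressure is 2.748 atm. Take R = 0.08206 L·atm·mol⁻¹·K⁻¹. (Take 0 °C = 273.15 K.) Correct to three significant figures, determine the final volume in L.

Convert: T₁ = 587.2 K.
Isochoric, so P/T is constant: V₂ = V₁; T₂ = T₁·(P₂/P₁) = 1296 K.
T constant ⇒ Boyle's law P V = const: T₃ = T₂; V₃ = V₂·(P₂/P₃) = 2.873 L.

V₃ ≈ 2.87 L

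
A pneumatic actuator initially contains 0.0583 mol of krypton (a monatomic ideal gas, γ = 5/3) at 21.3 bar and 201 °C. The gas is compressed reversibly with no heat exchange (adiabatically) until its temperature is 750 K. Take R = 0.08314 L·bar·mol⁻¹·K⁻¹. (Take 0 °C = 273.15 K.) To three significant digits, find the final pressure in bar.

Convert: T₁ = 474.1 K.
From PV = nRT: V₁ = nRT₁/P₁ = 0.1079 L.
Reversible adiabatic, γ = 5/3: P₂ = P₁·(T₂/T₁)^(γ/(γ−1)) = 67.03 bar; V₂ = V₁·(T₁/T₂)^(1/(γ−1)) = 0.05424 L.

P₂ ≈ 67.0 bar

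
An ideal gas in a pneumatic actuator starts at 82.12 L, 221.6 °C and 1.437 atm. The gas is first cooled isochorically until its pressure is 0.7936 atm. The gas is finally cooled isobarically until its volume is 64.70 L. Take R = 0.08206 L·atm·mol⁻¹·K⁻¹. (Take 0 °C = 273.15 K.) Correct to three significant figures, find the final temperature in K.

Convert: T₁ = 494.8 K.
Isochoric, so P/T is constant: V₂ = V₁; T₂ = T₁·(P₂/P₁) = 273.2 K.
P constant ⇒ V ∝ T: P₃ = P₂; T₃ = T₂·(V₃/V₂) = 215.3 K.

T₃ ≈ 215 K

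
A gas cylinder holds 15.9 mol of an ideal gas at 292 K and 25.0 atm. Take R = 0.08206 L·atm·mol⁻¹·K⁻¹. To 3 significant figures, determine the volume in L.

PV = nRT ⇒ V = nRT/P = (15.9 × 0.08206 × 292) / 25.0

V ≈ 15.2 L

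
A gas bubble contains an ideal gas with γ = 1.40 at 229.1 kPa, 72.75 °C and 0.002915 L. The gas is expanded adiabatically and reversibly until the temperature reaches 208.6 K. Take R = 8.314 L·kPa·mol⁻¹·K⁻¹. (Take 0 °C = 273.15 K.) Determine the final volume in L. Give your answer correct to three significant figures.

Convert: T₁ = 345.9 K.
Reversible adiabatic, γ = 1.40: P₂ = P₁·(T₂/T₁)^(γ/(γ−1)) = 39.02 kPa; V₂ = V₁·(T₁/T₂)^(1/(γ−1)) = 0.01032 L.

V₂ ≈ 0.0103 L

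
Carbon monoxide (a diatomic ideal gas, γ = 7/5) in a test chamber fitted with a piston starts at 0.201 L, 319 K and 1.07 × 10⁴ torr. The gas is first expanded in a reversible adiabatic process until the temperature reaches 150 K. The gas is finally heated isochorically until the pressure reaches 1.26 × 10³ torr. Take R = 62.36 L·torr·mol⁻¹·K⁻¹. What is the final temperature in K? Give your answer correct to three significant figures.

Reversible adiabatic, γ = 7/5: P₂ = P₁·(T₂/T₁)^(γ/(γ−1)) = 762.8 torr; V₂ = V₁·(T₁/T₂)^(1/(γ−1)) = 1.326 L.
V constant ⇒ P ∝ T: V₃ = V₂; T₃ = T₂·(P₃/P₂) = 247.8 K.

T₃ ≈ 248 K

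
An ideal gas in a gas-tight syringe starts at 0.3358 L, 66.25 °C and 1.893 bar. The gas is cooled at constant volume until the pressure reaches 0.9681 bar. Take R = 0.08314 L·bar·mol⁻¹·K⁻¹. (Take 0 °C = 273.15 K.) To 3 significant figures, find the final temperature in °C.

T₂ ≈ -99.6 °C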